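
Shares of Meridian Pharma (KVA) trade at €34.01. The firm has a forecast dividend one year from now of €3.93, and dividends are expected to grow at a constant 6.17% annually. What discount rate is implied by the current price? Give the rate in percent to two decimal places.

17.73%

Rearranging the constant-growth DDM: r = D₁/P₀ + g.
r = 3.9300 / 34.01 + 0.0617 = 0.11555 + 0.0617 = 0.17725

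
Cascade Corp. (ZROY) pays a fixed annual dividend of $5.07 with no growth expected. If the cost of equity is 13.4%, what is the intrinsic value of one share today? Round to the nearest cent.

$37.84

Zero-growth DDM (perpetuity): P₀ = D/r = 5.07 / 0.134 = 37.8358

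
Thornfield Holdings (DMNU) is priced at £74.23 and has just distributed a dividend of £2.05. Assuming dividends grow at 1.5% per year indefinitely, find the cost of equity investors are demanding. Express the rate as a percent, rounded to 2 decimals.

4.30%

Rearranging the constant-growth DDM: r = D₁/P₀ + g.
D₁ = 2.05 × (1 + 0.015) = 2.0807.
r = 2.0807 / 74.23 + 0.015 = 0.02803 + 0.015 = 0.04303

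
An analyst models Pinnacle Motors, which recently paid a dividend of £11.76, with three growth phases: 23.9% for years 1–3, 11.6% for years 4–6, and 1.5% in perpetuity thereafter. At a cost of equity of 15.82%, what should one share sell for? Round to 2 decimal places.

£171.85

Three-stage DDM. Project D₁…D_6; terminal Gordon value at t=6 with g = 0.015; discount at r = 0.1582.
D_1 = 14.5706
D_2 = 18.0530
D_3 = 22.3677
D_4 = 24.9623
D_5 = 27.8580
D_6 = 31.0895
TV_6 = 31.5558/(0.1582−0.015) = 220.3621
P₀ = Σ Dₜ/(1+r)ᵗ + TV_6/(1+r)^6 = 171.8472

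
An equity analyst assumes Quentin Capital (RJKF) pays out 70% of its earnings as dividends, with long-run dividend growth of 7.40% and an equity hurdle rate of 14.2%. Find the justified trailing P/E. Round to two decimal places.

11.06

Justified trailing P/E = b(1+g)/(r−g) = 0.70×(1+0.074)/(0.142−0.074) = 11.0559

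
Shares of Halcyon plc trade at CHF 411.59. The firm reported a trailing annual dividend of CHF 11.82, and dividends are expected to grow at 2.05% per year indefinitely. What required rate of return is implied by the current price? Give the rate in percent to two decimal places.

4.98%

Rearranging the constant-growth DDM: r = D₁/P₀ + g.
D₁ = 11.82 × (1 + 0.0205) = 12.0623.
r = 12.0623 / 411.59 + 0.0205 = 0.02931 + 0.0205 = 0.04981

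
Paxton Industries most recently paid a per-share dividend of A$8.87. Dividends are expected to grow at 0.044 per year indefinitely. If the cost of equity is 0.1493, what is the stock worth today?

Gordon growth model: P₀ = D₁/(r − g). D₁ = 8.87 × (1 + 0.044) = 9.2603.
P₀ = 9.2603 / (0.1493 − 0.044) = 9.2603 / 0.1053 = 87.9419

A$87.94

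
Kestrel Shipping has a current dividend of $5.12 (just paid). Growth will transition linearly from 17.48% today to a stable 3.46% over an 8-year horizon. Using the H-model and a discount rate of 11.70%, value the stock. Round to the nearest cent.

H-model: P₀ = D₀[(1+g_L) + H(g_S−g_L)]/(r−g_L), with H = 8/2 = 4.
P₀ = 5.12 × [(1+0.0346) + 4×(0.1748−0.0346)] / (0.117−0.0346)
   = 5.12 × 1.5954 / 0.0824 = 99.1317

$99.13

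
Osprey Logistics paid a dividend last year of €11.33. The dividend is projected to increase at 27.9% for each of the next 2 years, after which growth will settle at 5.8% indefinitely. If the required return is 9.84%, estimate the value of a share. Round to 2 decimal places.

Two-stage DDM. Project D₁…D_2 at 0.279, terminal growth 0.058, discount at r = 0.0984.
D_1 = 14.4911
D_2 = 18.5341
Terminal value at t=2: TV = D_3/(r−g) = 19.6091/(0.0984−0.058) = 485.3727
P₀ = 14.4911/(1+0.0984)^1 + 18.5341/(1+0.0984)^2 + 485.3727/(1+0.0984)^2 = 430.8589

€430.86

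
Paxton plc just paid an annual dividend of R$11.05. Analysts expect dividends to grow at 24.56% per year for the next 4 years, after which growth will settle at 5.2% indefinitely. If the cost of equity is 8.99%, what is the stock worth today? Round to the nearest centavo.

Two-stage DDM. Project D₁…D_4 at 0.2456, terminal growth 0.052, discount at r = 0.0899.
D_1 = 13.7639
D_2 = 17.1443
D_3 = 21.3549
D_4 = 26.5997
Terminal value at t=4: TV = D_5/(r−g) = 27.9829/(0.0899−0.052) = 738.3346
P₀ = 13.7639/(1+0.0899)^1 + 17.1443/(1+0.0899)^2 + 21.3549/(1+0.0899)^3 + 26.5997/(1+0.0899)^4 + 738.3346/(1+0.0899)^4 = 585.6533

R$585.65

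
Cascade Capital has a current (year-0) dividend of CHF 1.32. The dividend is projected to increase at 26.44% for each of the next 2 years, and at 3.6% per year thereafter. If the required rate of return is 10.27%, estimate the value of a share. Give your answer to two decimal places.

Two-stage DDM. Project D₁…D_2 at 0.2644, terminal growth 0.036, discount at r = 0.1027.
D_1 = 1.6690
D_2 = 2.1103
Terminal value at t=2: TV = D_3/(r−g) = 2.1863/(0.1027−0.036) = 32.7776
P₀ = 1.6690/(1+0.1027)^1 + 2.1103/(1+0.1027)^2 + 32.7776/(1+0.1027)^2 = 30.2055

CHF 30.21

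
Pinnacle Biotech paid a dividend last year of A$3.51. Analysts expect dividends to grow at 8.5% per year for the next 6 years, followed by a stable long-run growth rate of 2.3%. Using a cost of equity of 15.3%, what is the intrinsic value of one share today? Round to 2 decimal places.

A$36.30

Two-stage DDM. Project D₁…D_6 at 0.085, terminal growth 0.023, discount at r = 0.153.
D_1 = 3.8083
D_2 = 4.1321
D_3 = 4.4833
D_4 = 4.8644
D_5 = 5.2778
D_6 = 5.7265
Terminal value at t=6: TV = D_7/(r−g) = 5.8582/(0.153−0.023) = 45.0628
P₀ = 3.8083/(1+0.153)^1 + 4.1321/(1+0.153)^2 + 4.4833/(1+0.153)^3 + 4.8644/(1+0.153)^4 + 5.2778/(1+0.153)^5 + 5.7265/(1+0.153)^6 + 45.0628/(1+0.153)^6 = 36.2955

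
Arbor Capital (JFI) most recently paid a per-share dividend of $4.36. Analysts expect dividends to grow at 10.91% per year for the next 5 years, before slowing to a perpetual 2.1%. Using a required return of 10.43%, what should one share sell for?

$76.70

Two-stage DDM. Project D₁…D_5 at 0.1091, terminal growth 0.021, discount at r = 0.1043.
D_1 = 4.8357
D_2 = 5.3632
D_3 = 5.9484
D_4 = 6.5973
D_5 = 7.3171
Terminal value at t=5: TV = D_6/(r−g) = 7.4708/(0.1043−0.021) = 89.6852
P₀ = 4.8357/(1+0.1043)^1 + 5.3632/(1+0.1043)^2 + 5.9484/(1+0.1043)^3 + 6.5973/(1+0.1043)^4 + 7.3171/(1+0.1043)^5 + 89.6852/(1+0.1043)^5 = 76.6976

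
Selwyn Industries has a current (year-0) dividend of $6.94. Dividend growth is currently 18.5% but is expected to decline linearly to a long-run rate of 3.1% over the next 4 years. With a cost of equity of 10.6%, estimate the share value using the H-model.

H-model: P₀ = D₀[(1+g_L) + H(g_S−g_L)]/(r−g_L), with H = 4/2 = 2.
P₀ = 6.94 × [(1+0.031) + 2×(0.185−0.031)] / (0.106−0.031)
   = 6.94 × 1.3390 / 0.075 = 123.9021

$123.90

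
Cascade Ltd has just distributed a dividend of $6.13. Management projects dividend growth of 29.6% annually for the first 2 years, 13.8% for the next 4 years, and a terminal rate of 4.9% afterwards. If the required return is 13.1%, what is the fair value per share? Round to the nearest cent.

Three-stage DDM. Project D₁…D_6; terminal Gordon value at t=6 with g = 0.049; discount at r = 0.131.
D_1 = 7.9445
D_2 = 10.2960
D_3 = 11.7169
D_4 = 13.3338
D_5 = 15.1739
D_6 = 17.2679
TV_6 = 18.1140/(0.131−0.049) = 220.9028
P₀ = Σ Dₜ/(1+r)ᵗ + TV_6/(1+r)^6 = 153.3129

$153.31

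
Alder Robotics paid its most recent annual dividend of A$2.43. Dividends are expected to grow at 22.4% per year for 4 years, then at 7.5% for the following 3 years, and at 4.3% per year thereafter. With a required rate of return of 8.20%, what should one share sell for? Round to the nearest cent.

Three-stage DDM. Project D₁…D_7; terminal Gordon value at t=7 with g = 0.043; discount at r = 0.082.
D_1 = 2.9743
D_2 = 3.6406
D_3 = 4.4561
D_4 = 5.4542
D_5 = 5.8633
D_6 = 6.3030
D_7 = 6.7757
TV_7 = 7.0671/(0.082−0.043) = 181.2079
P₀ = Σ Dₜ/(1+r)ᵗ + TV_7/(1+r)^7 = 129.5129

A$129.51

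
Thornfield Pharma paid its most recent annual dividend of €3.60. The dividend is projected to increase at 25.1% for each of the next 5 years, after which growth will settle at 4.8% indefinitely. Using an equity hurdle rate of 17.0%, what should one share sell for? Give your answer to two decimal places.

Two-stage DDM. Project D₁…D_5 at 0.251, terminal growth 0.048, discount at r = 0.17.
D_1 = 4.5036
D_2 = 5.6340
D_3 = 7.0481
D_4 = 8.8172
D_5 = 11.0303
Terminal value at t=5: TV = D_6/(r−g) = 11.5598/(0.17−0.048) = 94.7525
P₀ = 4.5036/(1+0.17)^1 + 5.6340/(1+0.17)^2 + 7.0481/(1+0.17)^3 + 8.8172/(1+0.17)^4 + 11.0303/(1+0.17)^5 + 94.7525/(1+0.17)^5 = 65.3196

€65.32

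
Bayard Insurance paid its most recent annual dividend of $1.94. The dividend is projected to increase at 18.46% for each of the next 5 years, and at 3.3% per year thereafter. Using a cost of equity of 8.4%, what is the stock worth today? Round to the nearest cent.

Two-stage DDM. Project D₁…D_5 at 0.1846, terminal growth 0.033, discount at r = 0.084.
D_1 = 2.2981
D_2 = 2.7224
D_3 = 3.2249
D_4 = 3.8202
D_5 = 4.5254
Terminal value at t=5: TV = D_6/(r−g) = 4.6748/(0.084−0.033) = 91.6623
P₀ = 2.2981/(1+0.084)^1 + 2.7224/(1+0.084)^2 + 3.2249/(1+0.084)^3 + 3.8202/(1+0.084)^4 + 4.5254/(1+0.084)^5 + 91.6623/(1+0.084)^5 = 74.0002

$74.00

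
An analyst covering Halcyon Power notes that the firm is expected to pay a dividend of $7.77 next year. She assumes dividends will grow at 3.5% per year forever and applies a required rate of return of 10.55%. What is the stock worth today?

$110.21

Gordon growth model: P₀ = D₁/(r − g), with D₁ = 7.77 given directly.
P₀ = 7.7700 / (0.1055 − 0.035) = 7.7700 / 0.0705 = 110.2128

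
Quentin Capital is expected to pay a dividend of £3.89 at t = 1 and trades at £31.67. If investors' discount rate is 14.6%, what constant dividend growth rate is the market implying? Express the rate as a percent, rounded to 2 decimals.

From P₀ = D₁/(r − g), the implied growth is g = r − D₁/P₀.
g = 0.146 − 3.89/31.67 = 0.146 − 0.12283 = 0.02317

2.32%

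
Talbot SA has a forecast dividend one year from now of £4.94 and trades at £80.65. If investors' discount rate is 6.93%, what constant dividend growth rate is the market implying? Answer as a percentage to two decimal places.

From P₀ = D₁/(r − g), the implied growth is g = r − D₁/P₀.
g = 0.0693 − 4.94/80.65 = 0.0693 − 0.06125 = 0.00805

0.80%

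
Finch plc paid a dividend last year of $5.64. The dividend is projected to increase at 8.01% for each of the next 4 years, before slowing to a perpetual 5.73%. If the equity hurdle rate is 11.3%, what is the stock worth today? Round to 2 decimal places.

Two-stage DDM. Project D₁…D_4 at 0.0801, terminal growth 0.0573, discount at r = 0.113.
D_1 = 6.0918
D_2 = 6.5797
D_3 = 7.1067
D_4 = 7.6760
Terminal value at t=4: TV = D_5/(r−g) = 8.1158/(0.113−0.0573) = 145.7062
P₀ = 6.0918/(1+0.113)^1 + 6.5797/(1+0.113)^2 + 7.1067/(1+0.113)^3 + 7.6760/(1+0.113)^4 + 145.7062/(1+0.113)^4 = 115.8919

$115.89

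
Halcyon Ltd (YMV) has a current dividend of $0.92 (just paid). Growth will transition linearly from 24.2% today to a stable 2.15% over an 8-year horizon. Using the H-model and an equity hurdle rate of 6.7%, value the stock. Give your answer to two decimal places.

H-model: P₀ = D₀[(1+g_L) + H(g_S−g_L)]/(r−g_L), with H = 8/2 = 4.
P₀ = 0.92 × [(1+0.0215) + 4×(0.242−0.0215)] / (0.067−0.0215)
   = 0.92 × 1.9035 / 0.0455 = 38.4884

$38.49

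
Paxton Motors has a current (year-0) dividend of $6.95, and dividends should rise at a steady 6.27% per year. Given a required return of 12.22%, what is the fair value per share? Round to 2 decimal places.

$124.13

Gordon growth model: P₀ = D₁/(r − g). D₁ = 6.95 × (1 + 0.0627) = 7.3858.
P₀ = 7.3858 / (0.1222 − 0.0627) = 7.3858 / 0.0595 = 124.1305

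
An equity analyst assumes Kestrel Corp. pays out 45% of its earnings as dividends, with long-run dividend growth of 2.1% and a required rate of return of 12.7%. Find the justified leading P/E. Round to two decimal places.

Justified leading P/E = b/(r−g) = 0.45/(0.127−0.021) = 4.2453

4.25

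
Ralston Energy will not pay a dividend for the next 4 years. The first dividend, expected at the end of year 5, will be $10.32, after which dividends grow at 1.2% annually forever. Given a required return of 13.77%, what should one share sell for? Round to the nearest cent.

Deferred-dividend DDM. At t=4 the remaining stream is a growing perpetuity with first payment D_5 = 10.32.
V_4 = D_5/(r−g) = 10.32/(0.1377−0.012) = 82.1002
P₀ = V_4/(1+r)^4 = 82.1002/(1+0.1377)^4 = 49.0042

$49.00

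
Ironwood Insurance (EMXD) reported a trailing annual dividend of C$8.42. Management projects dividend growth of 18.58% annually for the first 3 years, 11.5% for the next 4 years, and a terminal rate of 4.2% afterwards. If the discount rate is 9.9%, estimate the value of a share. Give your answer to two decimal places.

Three-stage DDM. Project D₁…D_7; terminal Gordon value at t=7 with g = 0.042; discount at r = 0.099.
D_1 = 9.9844
D_2 = 11.8395
D_3 = 14.0393
D_4 = 15.6539
D_5 = 17.4540
D_6 = 19.4613
D_7 = 21.6993
TV_7 = 22.6107/(0.099−0.042) = 396.6786
P₀ = Σ Dₜ/(1+r)ᵗ + TV_7/(1+r)^7 = 278.1928

C$278.19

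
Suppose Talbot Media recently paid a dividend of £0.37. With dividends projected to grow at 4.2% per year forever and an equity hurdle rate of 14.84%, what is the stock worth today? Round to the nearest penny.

£3.62

Gordon growth model: P₀ = D₁/(r − g). D₁ = 0.37 × (1 + 0.042) = 0.3855.
P₀ = 0.3855 / (0.1484 − 0.042) = 0.3855 / 0.1064 = 3.6235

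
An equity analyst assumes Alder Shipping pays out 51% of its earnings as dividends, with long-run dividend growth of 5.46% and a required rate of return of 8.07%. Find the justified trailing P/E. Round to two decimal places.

20.61

Justified trailing P/E = b(1+g)/(r−g) = 0.51×(1+0.0546)/(0.0807−0.0546) = 20.6071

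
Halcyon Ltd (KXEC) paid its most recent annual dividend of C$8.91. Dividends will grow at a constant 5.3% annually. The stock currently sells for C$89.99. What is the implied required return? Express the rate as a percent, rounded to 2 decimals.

15.73%

Rearranging the constant-growth DDM: r = D₁/P₀ + g.
D₁ = 8.91 × (1 + 0.053) = 9.3822.
r = 9.3822 / 89.99 + 0.053 = 0.10426 + 0.053 = 0.15726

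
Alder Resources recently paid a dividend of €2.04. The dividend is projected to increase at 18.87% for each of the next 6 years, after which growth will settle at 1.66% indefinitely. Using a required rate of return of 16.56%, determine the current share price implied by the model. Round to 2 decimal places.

€28.78

Two-stage DDM. Project D₁…D_6 at 0.1887, terminal growth 0.0166, discount at r = 0.1656.
D_1 = 2.4249
D_2 = 2.8825
D_3 = 3.4265
D_4 = 4.0730
D_5 = 4.8416
D_6 = 5.7552
Terminal value at t=6: TV = D_7/(r−g) = 5.8508/(0.1656−0.0166) = 39.2670
P₀ = 2.4249/(1+0.1656)^1 + 2.8825/(1+0.1656)^2 + 3.4265/(1+0.1656)^3 + 4.0730/(1+0.1656)^4 + 4.8416/(1+0.1656)^5 + 5.7552/(1+0.1656)^6 + 39.2670/(1+0.1656)^6 = 28.7754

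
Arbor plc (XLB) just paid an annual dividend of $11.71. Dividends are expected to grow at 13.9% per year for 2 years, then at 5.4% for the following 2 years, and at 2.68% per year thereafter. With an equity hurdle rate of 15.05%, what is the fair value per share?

$123.17

Three-stage DDM. Project D₁…D_4; terminal Gordon value at t=4 with g = 0.0268; discount at r = 0.1505.
D_1 = 13.3377
D_2 = 15.1916
D_3 = 16.0120
D_4 = 16.8766
TV_4 = 17.3289/(0.1505−0.0268) = 140.0883
P₀ = Σ Dₜ/(1+r)ᵗ + TV_4/(1+r)^4 = 123.1737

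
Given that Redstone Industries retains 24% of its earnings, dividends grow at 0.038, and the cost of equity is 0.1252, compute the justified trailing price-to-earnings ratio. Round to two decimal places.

9.05

Payout ratio b = 1 − 0.24 = 0.76.
Justified trailing P/E = b(1+g)/(r−g) = 0.76×(1+0.038)/(0.1252−0.038) = 9.0468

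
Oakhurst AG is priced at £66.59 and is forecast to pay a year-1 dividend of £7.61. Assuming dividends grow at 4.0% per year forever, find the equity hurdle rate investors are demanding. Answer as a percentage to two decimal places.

Rearranging the constant-growth DDM: r = D₁/P₀ + g.
r = 7.6100 / 66.59 + 0.04 = 0.11428 + 0.04 = 0.15428

15.43%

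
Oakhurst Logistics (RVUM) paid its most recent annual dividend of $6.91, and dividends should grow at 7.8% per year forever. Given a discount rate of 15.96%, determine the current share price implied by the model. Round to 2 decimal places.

$91.29

Gordon growth model: P₀ = D₁/(r − g). D₁ = 6.91 × (1 + 0.078) = 7.4490.
P₀ = 7.4490 / (0.1596 − 0.078) = 7.4490 / 0.0816 = 91.2865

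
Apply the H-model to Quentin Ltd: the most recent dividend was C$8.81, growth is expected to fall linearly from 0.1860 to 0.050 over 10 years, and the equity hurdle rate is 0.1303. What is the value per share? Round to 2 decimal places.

H-model: P₀ = D₀[(1+g_L) + H(g_S−g_L)]/(r−g_L), with H = 10/2 = 5.
P₀ = 8.81 × [(1+0.05) + 5×(0.186−0.05)] / (0.1303−0.05)
   = 8.81 × 1.7300 / 0.0803 = 189.8045

C$189.80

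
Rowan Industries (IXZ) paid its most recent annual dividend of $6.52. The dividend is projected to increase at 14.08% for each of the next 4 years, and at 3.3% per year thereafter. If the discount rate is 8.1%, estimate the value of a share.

Two-stage DDM. Project D₁…D_4 at 0.1408, terminal growth 0.033, discount at r = 0.081.
D_1 = 7.4380
D_2 = 8.4853
D_3 = 9.6800
D_4 = 11.0430
Terminal value at t=4: TV = D_5/(r−g) = 11.4074/(0.081−0.033) = 237.6538
P₀ = 7.4380/(1+0.081)^1 + 8.4853/(1+0.081)^2 + 9.6800/(1+0.081)^3 + 11.0430/(1+0.081)^4 + 237.6538/(1+0.081)^4 = 203.9291

$203.93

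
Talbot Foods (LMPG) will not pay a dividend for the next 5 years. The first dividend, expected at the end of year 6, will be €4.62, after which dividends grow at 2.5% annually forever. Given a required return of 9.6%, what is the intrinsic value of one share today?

Deferred-dividend DDM. At t=5 the remaining stream is a growing perpetuity with first payment D_6 = 4.62.
V_5 = D_6/(r−g) = 4.62/(0.096−0.025) = 65.0704
P₀ = V_5/(1+r)^5 = 65.0704/(1+0.096)^5 = 41.1463

€41.15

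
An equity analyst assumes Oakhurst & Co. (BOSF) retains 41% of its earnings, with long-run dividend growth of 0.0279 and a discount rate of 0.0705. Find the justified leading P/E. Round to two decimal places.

13.85

Payout ratio b = 1 − 0.41 = 0.59.
Justified leading P/E = b/(r−g) = 0.59/(0.0705−0.0279) = 13.8498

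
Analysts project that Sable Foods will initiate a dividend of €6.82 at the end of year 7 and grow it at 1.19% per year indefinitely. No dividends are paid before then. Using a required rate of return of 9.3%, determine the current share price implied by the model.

Deferred-dividend DDM. At t=6 the remaining stream is a growing perpetuity with first payment D_7 = 6.82.
V_6 = D_7/(r−g) = 6.82/(0.093−0.0119) = 84.0937
P₀ = V_6/(1+r)^6 = 84.0937/(1+0.093)^6 = 49.3222

€49.32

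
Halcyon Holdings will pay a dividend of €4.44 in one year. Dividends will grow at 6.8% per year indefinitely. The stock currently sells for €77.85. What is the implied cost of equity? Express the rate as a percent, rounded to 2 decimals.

12.50%

Rearranging the constant-growth DDM: r = D₁/P₀ + g.
r = 4.4400 / 77.85 + 0.068 = 0.05703 + 0.068 = 0.12503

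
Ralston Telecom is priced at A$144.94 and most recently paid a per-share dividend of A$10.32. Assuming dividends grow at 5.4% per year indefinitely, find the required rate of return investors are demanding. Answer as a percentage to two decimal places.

Rearranging the constant-growth DDM: r = D₁/P₀ + g.
D₁ = 10.32 × (1 + 0.054) = 10.8773.
r = 10.8773 / 144.94 + 0.054 = 0.07505 + 0.054 = 0.12905

12.90%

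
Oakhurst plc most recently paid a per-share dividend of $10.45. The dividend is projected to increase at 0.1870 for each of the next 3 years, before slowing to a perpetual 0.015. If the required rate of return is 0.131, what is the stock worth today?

Two-stage DDM. Project D₁…D_3 at 0.187, terminal growth 0.015, discount at r = 0.131.
D_1 = 12.4041
D_2 = 14.7237
D_3 = 17.4771
Terminal value at t=3: TV = D_4/(r−g) = 17.7392/(0.131−0.015) = 152.9243
P₀ = 12.4041/(1+0.131)^1 + 14.7237/(1+0.131)^2 + 17.4771/(1+0.131)^3 + 152.9243/(1+0.131)^3 = 140.2616

$140.26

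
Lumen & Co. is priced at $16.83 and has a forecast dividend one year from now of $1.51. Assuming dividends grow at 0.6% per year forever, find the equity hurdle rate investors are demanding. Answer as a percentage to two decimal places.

9.57%

Rearranging the constant-growth DDM: r = D₁/P₀ + g.
r = 1.5100 / 16.83 + 0.006 = 0.08972 + 0.006 = 0.09572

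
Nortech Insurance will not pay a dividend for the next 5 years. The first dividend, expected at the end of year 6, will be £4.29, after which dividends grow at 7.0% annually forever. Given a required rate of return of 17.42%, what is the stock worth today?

£18.45

Deferred-dividend DDM. At t=5 the remaining stream is a growing perpetuity with first payment D_6 = 4.29.
V_5 = D_6/(r−g) = 4.29/(0.1742−0.07) = 41.1708
P₀ = V_5/(1+r)^5 = 41.1708/(1+0.1742)^5 = 18.4450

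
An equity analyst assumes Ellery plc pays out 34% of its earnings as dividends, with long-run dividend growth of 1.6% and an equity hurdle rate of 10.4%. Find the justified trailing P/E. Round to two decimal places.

Justified trailing P/E = b(1+g)/(r−g) = 0.34×(1+0.016)/(0.104−0.016) = 3.9255

3.93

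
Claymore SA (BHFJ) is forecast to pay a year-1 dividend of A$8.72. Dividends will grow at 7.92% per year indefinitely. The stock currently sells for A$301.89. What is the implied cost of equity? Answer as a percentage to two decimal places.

10.81%

Rearranging the constant-growth DDM: r = D₁/P₀ + g.
r = 8.7200 / 301.89 + 0.0792 = 0.02888 + 0.0792 = 0.10808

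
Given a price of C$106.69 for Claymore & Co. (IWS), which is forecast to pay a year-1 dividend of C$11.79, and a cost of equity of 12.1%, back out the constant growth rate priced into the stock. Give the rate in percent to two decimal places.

1.05%

From P₀ = D₁/(r − g), the implied growth is g = r − D₁/P₀.
g = 0.121 − 11.79/106.69 = 0.121 − 0.11051 = 0.01049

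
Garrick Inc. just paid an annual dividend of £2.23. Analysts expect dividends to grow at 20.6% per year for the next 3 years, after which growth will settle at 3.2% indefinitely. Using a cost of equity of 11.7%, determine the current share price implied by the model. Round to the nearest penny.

Two-stage DDM. Project D₁…D_3 at 0.206, terminal growth 0.032, discount at r = 0.117.
D_1 = 2.6894
D_2 = 3.2434
D_3 = 3.9115
Terminal value at t=3: TV = D_4/(r−g) = 4.0367/(0.117−0.032) = 47.4906
P₀ = 2.6894/(1+0.117)^1 + 3.2434/(1+0.117)^2 + 3.9115/(1+0.117)^3 + 47.4906/(1+0.117)^3 = 41.8898

£41.89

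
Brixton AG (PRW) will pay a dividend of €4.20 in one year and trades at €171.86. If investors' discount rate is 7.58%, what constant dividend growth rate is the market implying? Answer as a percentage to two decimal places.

5.14%

From P₀ = D₁/(r − g), the implied growth is g = r − D₁/P₀.
g = 0.0758 − 4.20/171.86 = 0.0758 − 0.02444 = 0.05136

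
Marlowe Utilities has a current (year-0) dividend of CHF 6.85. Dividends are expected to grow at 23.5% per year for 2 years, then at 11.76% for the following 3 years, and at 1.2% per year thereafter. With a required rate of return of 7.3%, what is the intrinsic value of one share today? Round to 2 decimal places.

Three-stage DDM. Project D₁…D_5; terminal Gordon value at t=5 with g = 0.012; discount at r = 0.073.
D_1 = 8.4597
D_2 = 10.4478
D_3 = 11.6765
D_4 = 13.0496
D_5 = 14.5842
TV_5 = 14.7592/(0.073−0.012) = 241.9549
P₀ = Σ Dₜ/(1+r)ᵗ + TV_5/(1+r)^5 = 216.6212

CHF 216.62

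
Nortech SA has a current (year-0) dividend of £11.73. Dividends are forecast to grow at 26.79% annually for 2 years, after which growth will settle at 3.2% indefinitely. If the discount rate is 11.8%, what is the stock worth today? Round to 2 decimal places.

£209.43

Two-stage DDM. Project D₁…D_2 at 0.2679, terminal growth 0.032, discount at r = 0.118.
D_1 = 14.8725
D_2 = 18.8568
Terminal value at t=2: TV = D_3/(r−g) = 19.4602/(0.118−0.032) = 226.2816
P₀ = 14.8725/(1+0.118)^1 + 18.8568/(1+0.118)^2 + 226.2816/(1+0.118)^2 = 209.4254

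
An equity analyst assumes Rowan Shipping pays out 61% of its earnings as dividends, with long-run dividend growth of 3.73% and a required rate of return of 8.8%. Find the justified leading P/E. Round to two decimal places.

12.03

Justified leading P/E = b/(r−g) = 0.61/(0.088−0.0373) = 12.0316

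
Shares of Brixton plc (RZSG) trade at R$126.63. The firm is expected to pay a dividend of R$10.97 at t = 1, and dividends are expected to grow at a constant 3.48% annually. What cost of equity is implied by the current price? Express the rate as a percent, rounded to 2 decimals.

Rearranging the constant-growth DDM: r = D₁/P₀ + g.
r = 10.9700 / 126.63 + 0.0348 = 0.08663 + 0.0348 = 0.12143

12.14%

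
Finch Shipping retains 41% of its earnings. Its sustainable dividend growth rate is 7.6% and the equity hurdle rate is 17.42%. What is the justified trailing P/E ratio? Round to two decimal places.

Payout ratio b = 1 − 0.41 = 0.59.
Justified trailing P/E = b(1+g)/(r−g) = 0.59×(1+0.076)/(0.1742−0.076) = 6.4648

6.46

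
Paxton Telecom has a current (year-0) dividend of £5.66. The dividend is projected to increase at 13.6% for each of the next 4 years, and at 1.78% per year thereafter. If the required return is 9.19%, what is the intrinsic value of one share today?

Two-stage DDM. Project D₁…D_4 at 0.136, terminal growth 0.0178, discount at r = 0.0919.
D_1 = 6.4298
D_2 = 7.3042
D_3 = 8.2976
D_4 = 9.4261
Terminal value at t=4: TV = D_5/(r−g) = 9.5938/(0.0919−0.0178) = 129.4714
P₀ = 6.4298/(1+0.0919)^1 + 7.3042/(1+0.0919)^2 + 8.2976/(1+0.0919)^3 + 9.4261/(1+0.0919)^4 + 129.4714/(1+0.0919)^4 = 116.1043

£116.10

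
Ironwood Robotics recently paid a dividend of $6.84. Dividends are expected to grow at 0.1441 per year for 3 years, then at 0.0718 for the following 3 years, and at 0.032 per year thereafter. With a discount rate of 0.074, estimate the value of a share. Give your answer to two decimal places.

$249.95

Three-stage DDM. Project D₁…D_6; terminal Gordon value at t=6 with g = 0.032; discount at r = 0.074.
D_1 = 7.8256
D_2 = 8.9533
D_3 = 10.2435
D_4 = 10.9790
D_5 = 11.7673
D_6 = 12.6122
TV_6 = 13.0157/(0.074−0.032) = 309.8987
P₀ = Σ Dₜ/(1+r)ᵗ + TV_6/(1+r)^6 = 249.9485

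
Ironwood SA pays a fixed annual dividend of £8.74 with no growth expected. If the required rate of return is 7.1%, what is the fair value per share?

Zero-growth DDM (perpetuity): P₀ = D/r = 8.74 / 0.071 = 123.0986

£123.10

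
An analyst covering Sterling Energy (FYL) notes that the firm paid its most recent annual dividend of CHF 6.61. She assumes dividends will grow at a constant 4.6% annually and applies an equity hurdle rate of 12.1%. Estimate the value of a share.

Gordon growth model: P₀ = D₁/(r − g). D₁ = 6.61 × (1 + 0.046) = 6.9141.
P₀ = 6.9141 / (0.121 − 0.046) = 6.9141 / 0.075 = 92.1875

CHF 92.19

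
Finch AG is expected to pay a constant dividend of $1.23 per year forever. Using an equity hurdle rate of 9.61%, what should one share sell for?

$12.80

Zero-growth DDM (perpetuity): P₀ = D/r = 1.23 / 0.0961 = 12.7992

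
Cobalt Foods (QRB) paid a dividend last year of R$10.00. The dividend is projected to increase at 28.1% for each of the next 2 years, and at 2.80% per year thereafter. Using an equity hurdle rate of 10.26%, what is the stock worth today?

Two-stage DDM. Project D₁…D_2 at 0.281, terminal growth 0.028, discount at r = 0.1026.
D_1 = 12.8100
D_2 = 16.4096
Terminal value at t=2: TV = D_3/(r−g) = 16.8691/(0.1026−0.028) = 226.1271
P₀ = 12.8100/(1+0.1026)^1 + 16.4096/(1+0.1026)^2 + 226.1271/(1+0.1026)^2 = 211.1173

R$211.12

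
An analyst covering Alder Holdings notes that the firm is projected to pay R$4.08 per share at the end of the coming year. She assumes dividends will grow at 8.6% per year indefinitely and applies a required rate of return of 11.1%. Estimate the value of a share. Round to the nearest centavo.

Gordon growth model: P₀ = D₁/(r − g), with D₁ = 4.08 given directly.
P₀ = 4.0800 / (0.111 − 0.086) = 4.0800 / 0.025 = 163.2000

R$163.20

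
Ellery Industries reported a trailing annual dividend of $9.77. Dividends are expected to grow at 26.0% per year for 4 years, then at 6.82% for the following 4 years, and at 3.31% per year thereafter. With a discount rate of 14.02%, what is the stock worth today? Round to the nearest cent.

$208.39

Three-stage DDM. Project D₁…D_8; terminal Gordon value at t=8 with g = 0.0331; discount at r = 0.1402.
D_1 = 12.3102
D_2 = 15.5109
D_3 = 19.5437
D_4 = 24.6250
D_5 = 26.3045
D_6 = 28.0984
D_7 = 30.0147
D_8 = 32.0617
TV_8 = 33.1230/(0.1402−0.0331) = 309.2715
P₀ = Σ Dₜ/(1+r)ᵗ + TV_8/(1+r)^8 = 208.3892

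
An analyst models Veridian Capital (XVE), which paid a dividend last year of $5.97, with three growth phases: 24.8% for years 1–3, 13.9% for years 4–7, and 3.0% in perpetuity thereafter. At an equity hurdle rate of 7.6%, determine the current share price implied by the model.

$329.20

Three-stage DDM. Project D₁…D_7; terminal Gordon value at t=7 with g = 0.03; discount at r = 0.076.
D_1 = 7.4506
D_2 = 9.2983
D_3 = 11.6043
D_4 = 13.2173
D_5 = 15.0545
D_6 = 17.1470
D_7 = 19.5305
TV_7 = 20.1164/(0.076−0.03) = 437.3130
P₀ = Σ Dₜ/(1+r)ᵗ + TV_7/(1+r)^7 = 329.1955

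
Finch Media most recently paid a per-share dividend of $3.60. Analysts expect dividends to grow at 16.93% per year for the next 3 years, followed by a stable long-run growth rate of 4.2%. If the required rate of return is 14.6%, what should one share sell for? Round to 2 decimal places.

Two-stage DDM. Project D₁…D_3 at 0.1693, terminal growth 0.042, discount at r = 0.146.
D_1 = 4.2095
D_2 = 4.9221
D_3 = 5.7555
Terminal value at t=3: TV = D_4/(r−g) = 5.9972/(0.146−0.042) = 57.6653
P₀ = 4.2095/(1+0.146)^1 + 4.9221/(1+0.146)^2 + 5.7555/(1+0.146)^3 + 57.6653/(1+0.146)^3 = 49.5594

$49.56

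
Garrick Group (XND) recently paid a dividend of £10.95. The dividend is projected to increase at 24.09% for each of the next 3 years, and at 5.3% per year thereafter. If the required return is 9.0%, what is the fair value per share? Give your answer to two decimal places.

£502.62

Two-stage DDM. Project D₁…D_3 at 0.2409, terminal growth 0.053, discount at r = 0.09.
D_1 = 13.5879
D_2 = 16.8612
D_3 = 20.9230
Terminal value at t=3: TV = D_4/(r−g) = 22.0319/(0.09−0.053) = 595.4580
P₀ = 13.5879/(1+0.09)^1 + 16.8612/(1+0.09)^2 + 20.9230/(1+0.09)^3 + 595.4580/(1+0.09)^3 = 502.6169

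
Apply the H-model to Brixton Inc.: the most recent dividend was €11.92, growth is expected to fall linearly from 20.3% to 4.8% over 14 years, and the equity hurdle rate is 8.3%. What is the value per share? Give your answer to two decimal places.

€726.44

H-model: P₀ = D₀[(1+g_L) + H(g_S−g_L)]/(r−g_L), with H = 14/2 = 7.
P₀ = 11.92 × [(1+0.048) + 7×(0.203−0.048)] / (0.083−0.048)
   = 11.92 × 2.1330 / 0.035 = 726.4389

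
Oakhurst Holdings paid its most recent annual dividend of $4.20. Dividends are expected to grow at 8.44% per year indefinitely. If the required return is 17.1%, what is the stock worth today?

$52.59

Gordon growth model: P₀ = D₁/(r − g). D₁ = 4.20 × (1 + 0.0844) = 4.5545.
P₀ = 4.5545 / (0.171 − 0.0844) = 4.5545 / 0.0866 = 52.5921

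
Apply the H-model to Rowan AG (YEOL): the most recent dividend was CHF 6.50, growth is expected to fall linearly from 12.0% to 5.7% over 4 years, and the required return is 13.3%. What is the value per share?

CHF 101.18

H-model: P₀ = D₀[(1+g_L) + H(g_S−g_L)]/(r−g_L), with H = 4/2 = 2.
P₀ = 6.50 × [(1+0.057) + 2×(0.12−0.057)] / (0.133−0.057)
   = 6.50 × 1.1830 / 0.076 = 101.1776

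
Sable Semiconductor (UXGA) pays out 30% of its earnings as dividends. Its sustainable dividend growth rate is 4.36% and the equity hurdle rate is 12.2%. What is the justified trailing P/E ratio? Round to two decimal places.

Justified trailing P/E = b(1+g)/(r−g) = 0.30×(1+0.0436)/(0.122−0.0436) = 3.9934

3.99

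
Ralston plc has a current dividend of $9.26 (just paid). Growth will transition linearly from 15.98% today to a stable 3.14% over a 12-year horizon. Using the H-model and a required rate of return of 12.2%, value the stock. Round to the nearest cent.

$184.16

H-model: P₀ = D₀[(1+g_L) + H(g_S−g_L)]/(r−g_L), with H = 12/2 = 6.
P₀ = 9.26 × [(1+0.0314) + 6×(0.1598−0.0314)] / (0.122−0.0314)
   = 9.26 × 1.8018 / 0.0906 = 184.1575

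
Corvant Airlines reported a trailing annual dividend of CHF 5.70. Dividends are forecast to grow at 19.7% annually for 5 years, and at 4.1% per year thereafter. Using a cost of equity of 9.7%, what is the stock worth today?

Two-stage DDM. Project D₁…D_5 at 0.197, terminal growth 0.041, discount at r = 0.097.
D_1 = 6.8229
D_2 = 8.1670
D_3 = 9.7759
D_4 = 11.7018
D_5 = 14.0070
Terminal value at t=5: TV = D_6/(r−g) = 14.5813/(0.097−0.041) = 260.3804
P₀ = 6.8229/(1+0.097)^1 + 8.1670/(1+0.097)^2 + 9.7759/(1+0.097)^3 + 11.7018/(1+0.097)^4 + 14.0070/(1+0.097)^5 + 260.3804/(1+0.097)^5 = 201.2070

CHF 201.21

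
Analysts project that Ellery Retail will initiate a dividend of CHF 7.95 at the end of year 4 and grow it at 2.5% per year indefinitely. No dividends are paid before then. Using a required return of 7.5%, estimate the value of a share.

Deferred-dividend DDM. At t=3 the remaining stream is a growing perpetuity with first payment D_4 = 7.95.
V_3 = D_4/(r−g) = 7.95/(0.075−0.025) = 159.0000
P₀ = V_3/(1+r)^3 = 159.0000/(1+0.075)^3 = 127.9887

CHF 127.99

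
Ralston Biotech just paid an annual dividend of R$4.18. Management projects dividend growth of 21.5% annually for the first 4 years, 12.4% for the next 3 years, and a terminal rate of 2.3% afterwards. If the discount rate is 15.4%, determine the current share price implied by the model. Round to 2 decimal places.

R$70.73

Three-stage DDM. Project D₁…D_7; terminal Gordon value at t=7 with g = 0.023; discount at r = 0.154.
D_1 = 5.0787
D_2 = 6.1706
D_3 = 7.4973
D_4 = 9.1092
D_5 = 10.2388
D_6 = 11.5084
D_7 = 12.9354
TV_7 = 13.2329/(0.154−0.023) = 101.0147
P₀ = Σ Dₜ/(1+r)ᵗ + TV_7/(1+r)^7 = 70.7345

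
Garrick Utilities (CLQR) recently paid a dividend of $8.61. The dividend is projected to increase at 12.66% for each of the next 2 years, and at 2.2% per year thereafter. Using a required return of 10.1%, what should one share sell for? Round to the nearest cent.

$134.45

Two-stage DDM. Project D₁…D_2 at 0.1266, terminal growth 0.022, discount at r = 0.101.
D_1 = 9.7000
D_2 = 10.9280
Terminal value at t=2: TV = D_3/(r−g) = 11.1685/(0.101−0.022) = 141.3730
P₀ = 9.7000/(1+0.101)^1 + 10.9280/(1+0.101)^2 + 141.3730/(1+0.101)^2 = 134.4503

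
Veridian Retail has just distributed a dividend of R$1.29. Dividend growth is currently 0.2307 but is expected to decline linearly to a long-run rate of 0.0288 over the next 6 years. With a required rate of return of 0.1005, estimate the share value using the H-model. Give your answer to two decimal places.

R$29.41

H-model: P₀ = D₀[(1+g_L) + H(g_S−g_L)]/(r−g_L), with H = 6/2 = 3.
P₀ = 1.29 × [(1+0.0288) + 3×(0.2307−0.0288)] / (0.1005−0.0288)
   = 1.29 × 1.6345 / 0.0717 = 29.4073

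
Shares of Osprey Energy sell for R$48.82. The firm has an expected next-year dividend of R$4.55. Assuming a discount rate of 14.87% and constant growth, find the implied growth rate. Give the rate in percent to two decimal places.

From P₀ = D₁/(r − g), the implied growth is g = r − D₁/P₀.
g = 0.1487 − 4.55/48.82 = 0.1487 − 0.09320 = 0.05550

5.55%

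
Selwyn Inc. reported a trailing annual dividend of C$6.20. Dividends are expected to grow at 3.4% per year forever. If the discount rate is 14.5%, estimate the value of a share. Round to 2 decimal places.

Gordon growth model: P₀ = D₁/(r − g). D₁ = 6.20 × (1 + 0.034) = 6.4108.
P₀ = 6.4108 / (0.145 − 0.034) = 6.4108 / 0.111 = 57.7550

C$57.75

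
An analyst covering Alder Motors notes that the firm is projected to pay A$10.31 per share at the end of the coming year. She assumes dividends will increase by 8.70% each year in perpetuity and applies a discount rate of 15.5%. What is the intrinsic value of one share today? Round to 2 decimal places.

Gordon growth model: P₀ = D₁/(r − g), with D₁ = 10.31 given directly.
P₀ = 10.3100 / (0.155 − 0.087) = 10.3100 / 0.068 = 151.6176

A$151.62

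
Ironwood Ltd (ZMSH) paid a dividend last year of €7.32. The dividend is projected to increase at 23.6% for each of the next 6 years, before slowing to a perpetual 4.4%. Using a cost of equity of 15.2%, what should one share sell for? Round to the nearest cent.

€164.54

Two-stage DDM. Project D₁…D_6 at 0.236, terminal growth 0.044, discount at r = 0.152.
D_1 = 9.0475
D_2 = 11.1827
D_3 = 13.8219
D_4 = 17.0838
D_5 = 21.1156
D_6 = 26.0989
Terminal value at t=6: TV = D_7/(r−g) = 27.2472/(0.152−0.044) = 252.2892
P₀ = 9.0475/(1+0.152)^1 + 11.1827/(1+0.152)^2 + 13.8219/(1+0.152)^3 + 17.0838/(1+0.152)^4 + 21.1156/(1+0.152)^5 + 26.0989/(1+0.152)^6 + 252.2892/(1+0.152)^6 = 164.5350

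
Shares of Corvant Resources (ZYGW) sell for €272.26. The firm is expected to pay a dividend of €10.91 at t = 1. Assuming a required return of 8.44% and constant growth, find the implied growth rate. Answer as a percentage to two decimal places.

4.43%

From P₀ = D₁/(r − g), the implied growth is g = r − D₁/P₀.
g = 0.0844 − 10.91/272.26 = 0.0844 − 0.04007 = 0.04433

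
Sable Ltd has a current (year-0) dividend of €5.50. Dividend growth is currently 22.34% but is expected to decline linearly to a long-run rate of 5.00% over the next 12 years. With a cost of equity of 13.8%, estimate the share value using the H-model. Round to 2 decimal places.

€130.65

H-model: P₀ = D₀[(1+g_L) + H(g_S−g_L)]/(r−g_L), with H = 12/2 = 6.
P₀ = 5.50 × [(1+0.05) + 6×(0.2234−0.05)] / (0.138−0.05)
   = 5.50 × 2.0904 / 0.088 = 130.6500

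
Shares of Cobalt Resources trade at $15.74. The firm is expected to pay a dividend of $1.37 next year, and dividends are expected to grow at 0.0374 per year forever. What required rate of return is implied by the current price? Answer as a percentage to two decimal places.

12.44%

Rearranging the constant-growth DDM: r = D₁/P₀ + g.
r = 1.3700 / 15.74 + 0.0374 = 0.08704 + 0.0374 = 0.12444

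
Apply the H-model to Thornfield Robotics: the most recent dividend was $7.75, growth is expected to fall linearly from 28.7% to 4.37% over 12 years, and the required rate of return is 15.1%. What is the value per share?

$180.82

H-model: P₀ = D₀[(1+g_L) + H(g_S−g_L)]/(r−g_L), with H = 12/2 = 6.
P₀ = 7.75 × [(1+0.0437) + 6×(0.287−0.0437)] / (0.151−0.0437)
   = 7.75 × 2.5035 / 0.1073 = 180.8213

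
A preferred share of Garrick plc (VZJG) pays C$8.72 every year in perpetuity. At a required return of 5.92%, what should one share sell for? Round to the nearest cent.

Zero-growth DDM (perpetuity): P₀ = D/r = 8.72 / 0.0592 = 147.2973

C$147.30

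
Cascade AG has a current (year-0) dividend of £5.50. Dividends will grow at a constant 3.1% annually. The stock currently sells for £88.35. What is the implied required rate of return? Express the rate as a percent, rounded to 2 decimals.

Rearranging the constant-growth DDM: r = D₁/P₀ + g.
D₁ = 5.50 × (1 + 0.031) = 5.6705.
r = 5.6705 / 88.35 + 0.031 = 0.06418 + 0.031 = 0.09518

9.52%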